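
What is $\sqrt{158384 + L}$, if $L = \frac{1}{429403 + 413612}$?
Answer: $\frac{\sqrt{112559436783839415}}{843015} \approx 397.98$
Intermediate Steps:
$L = \frac{1}{843015} \approx 1.1862 \cdot 10^{-6}$
$\sqrt{158384 + L} = \sqrt{158384 + \frac{1}{843015}} = \sqrt{\frac{133520087761}{843015}} = \frac{\sqrt{112559436783839415}}{843015}$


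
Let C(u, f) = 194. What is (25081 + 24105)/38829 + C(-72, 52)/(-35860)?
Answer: 878138567/696203970 ≈ 1.2613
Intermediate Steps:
(25081 + 24105)/38829 + C(-72, 52)/(-35860) = (25081 + 24105)/38829 + 194/(-35860) = 49186*(1/38829) + 194*(-1/35860) = 49186/38829 - 97/17930 = 878138567/696203970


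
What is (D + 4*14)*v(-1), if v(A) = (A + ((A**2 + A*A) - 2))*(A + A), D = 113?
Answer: 338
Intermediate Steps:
v(A) = 2*A*(-2 + A + 2*A**2) (v(A) = (A + ((A**2 + A**2) - 2))*(2*A) = (A + (2*A**2 - 2))*(2*A) = (A + (-2 + 2*A**2))*(2*A) = (-2 + A + 2*A**2)*(2*A) = 2*A*(-2 + A + 2*A**2))
(D + 4*14)*v(-1) = (113 + 4*14)*(2*(-1)*(-2 - 1 + 2*(-1)**2)) = (113 + 56)*(2*(-1)*(-2 - 1 + 2*1)) = 169*(2*(-1)*(-2 - 1 + 2)) = 169*(2*(-1)*(-1)) = 169*2 = 338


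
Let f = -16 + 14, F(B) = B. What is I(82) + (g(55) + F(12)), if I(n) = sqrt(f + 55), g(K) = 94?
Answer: 106 + sqrt(53) ≈ 113.28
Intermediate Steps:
f = -2
I(n) = sqrt(53) (I(n) = sqrt(-2 + 55) = sqrt(53))
I(82) + (g(55) + F(12)) = sqrt(53) + (94 + 12) = sqrt(53) + 106 = 106 + sqrt(53)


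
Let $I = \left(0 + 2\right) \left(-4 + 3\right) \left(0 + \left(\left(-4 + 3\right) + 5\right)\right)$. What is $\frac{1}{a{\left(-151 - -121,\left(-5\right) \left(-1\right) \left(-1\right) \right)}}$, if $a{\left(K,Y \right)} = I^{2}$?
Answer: $\frac{1}{64} \approx 0.015625$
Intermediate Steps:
$I = -8$ ($I = 2 \left(-1\right) \left(0 + \left(-1 + 5\right)\right) = - 2 \left(0 + 4\right) = \left(-2\right) 4 = -8$)
$a{\left(K,Y \right)} = 64$ ($a{\left(K,Y \right)} = \left(-8\right)^{2} = 64$)
$\frac{1}{a{\left(-151 - -121,\left(-5\right) \left(-1\right) \left(-1\right) \right)}} = \frac{1}{64}$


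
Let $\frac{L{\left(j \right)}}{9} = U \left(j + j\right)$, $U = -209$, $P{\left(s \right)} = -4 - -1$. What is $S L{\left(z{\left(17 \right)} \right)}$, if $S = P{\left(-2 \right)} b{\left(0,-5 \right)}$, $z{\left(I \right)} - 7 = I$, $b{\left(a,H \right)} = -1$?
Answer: $-270864$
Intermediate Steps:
$z{\left(I \right)} = 7 + I$
$P{\left(s \right)} = -3$ ($P{\left(s \right)} = -4 + 1 = -3$)
$L{\left(j \right)} = - 3762 j$ ($L{\left(j \right)} = 9 \left(- 209 \left(j + j\right)\right) = 9 \left(- 209 \cdot 2 j\right) = 9 \left(- 418 j\right) = - 3762 j$)
$S = 3$ ($S = \left(-3\right) \left(-1\right) = 3$)
$S L{\left(z{\left(17 \right)} \right)} = 3 \left(- 3762 \left(7 + 17\right)\right) = 3 \left(\left(-3762\right) 24\right) = 3 \left(-90288\right) = -270864$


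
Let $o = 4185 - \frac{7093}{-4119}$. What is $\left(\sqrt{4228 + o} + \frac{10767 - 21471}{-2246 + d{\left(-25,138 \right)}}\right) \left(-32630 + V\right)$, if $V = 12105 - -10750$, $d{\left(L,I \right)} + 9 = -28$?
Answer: $- \frac{34877200}{761} - \frac{39100 \sqrt{8922845535}}{4119} \approx -9.4251 \cdot 10^{5}$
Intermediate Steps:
$d{\left(L,I \right)} = -37$ ($d{\left(L,I \right)} = -9 - 28 = -37$)
$V = 22855$ ($V = 12105 + 10750 = 22855$)
$o = \frac{17245108}{4119}$ ($o = 4185 - 7093 \left(- \frac{1}{4119}\right) = 4185 - - \frac{7093}{4119} = 4185 + \frac{7093}{4119} = \frac{17245108}{4119} \approx 4186.7$)
$\left(\sqrt{4228 + o} + \frac{10767 - 21471}{-2246 + d{\left(-25,138 \right)}}\right) \left(-32630 + V\right) = \left(\sqrt{4228 + \frac{17245108}{4119}} + \frac{10767 - 21471}{-2246 - 37}\right) \left(-32630 + 22855\right) = \left(\sqrt{\frac{34660240}{4119}} - \frac{10704}{-2283}\right) \left(-9775\right) = \left(\frac{4 \sqrt{8922845535}}{4119} - - \frac{3568}{761}\right) \left(-9775\right) = \left(\frac{4 \sqrt{8922845535}}{4119} + \frac{3568}{761}\right) \left(-9775\right) = \left(\frac{3568}{761} + \frac{4 \sqrt{8922845535}}{4119}\right) \left(-9775\right) = - \frac{34877200}{761} - \frac{39100 \sqrt{8922845535}}{4119}$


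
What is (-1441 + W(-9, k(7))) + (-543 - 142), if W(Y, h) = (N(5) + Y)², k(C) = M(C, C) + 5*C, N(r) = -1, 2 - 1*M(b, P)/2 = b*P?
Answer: -2026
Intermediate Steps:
M(b, P) = 4 - 2*P*b (M(b, P) = 4 - 2*b*P = 4 - 2*P*b)
k(C) = 4 - 2*C² + 5*C (k(C) = (4 - 2*C*C) + 5*C = (4 - 2*C²) + 5*C = 4 - 2*C² + 5*C)
W(Y, h) = (-1 + Y)²
(-1441 + W(-9, k(7))) + (-543 - 142) = (-1441 + (-1 - 9)²) + (-543 - 142) = (-1441 + (-10)²) - 685 = (-1441 + 100) - 685 = -1341 - 685 = -2026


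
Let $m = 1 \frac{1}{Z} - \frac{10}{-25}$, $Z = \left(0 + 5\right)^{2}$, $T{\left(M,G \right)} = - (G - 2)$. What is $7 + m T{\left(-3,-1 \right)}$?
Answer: $\frac{208}{25} \approx 8.32$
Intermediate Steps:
$T{\left(M,G \right)} = 2 - G$ ($T{\left(M,G \right)} = - (-2 + G) = 2 - G$)
$Z = 25$ ($Z = 5^{2} = 25$)
$m = \frac{11}{25}$ ($m = 1 \cdot \frac{1}{25} - \frac{10}{-25} = 1 \cdot \frac{1}{25} - - \frac{2}{5} = \frac{1}{25} + \frac{2}{5} = \frac{11}{25} \approx 0.44$)
$7 + m T{\left(-3,-1 \right)} = 7 + \frac{11 \left(2 - -1\right)}{25} = 7 + \frac{11 \left(2 + 1\right)}{25} = 7 + \frac{11}{25} \cdot 3 = 7 + \frac{33}{25} = \frac{208}{25}$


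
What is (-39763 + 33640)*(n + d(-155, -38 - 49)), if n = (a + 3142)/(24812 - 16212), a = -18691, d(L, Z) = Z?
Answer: 4676435127/8600 ≈ 5.4377e+5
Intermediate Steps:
n = -15549/8600 (n = (-18691 + 3142)/(24812 - 16212) = -15549/8600 ≈ -1.8080)
(-39763 + 33640)*(n + d(-155, -38 - 49)) = (-39763 + 33640)*(-15549/8600 + (-38 - 49)) = -6123*(-15549/8600 - 87) = -6123*(-763749/8600) = 4676435127/8600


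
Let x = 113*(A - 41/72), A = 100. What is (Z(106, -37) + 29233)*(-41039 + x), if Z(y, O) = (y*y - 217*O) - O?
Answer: -104148392935/72 ≈ -1.4465e+9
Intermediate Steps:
Z(y, O) = y² - 218*O (Z(y, O) = (y² - 217*O) - O = y² - 218*O)
x = 808967/72 (x = 113*(100 - 41/72) = 113*(7159/72) = 808967/72 ≈ 11236.)
(Z(106, -37) + 29233)*(-41039 + x) = ((106² - 218*(-37)) + 29233)*(-41039 + 808967/72) = ((11236 + 8066) + 29233)*(-2145841/72) = (19302 + 29233)*(-2145841/72) = 48535*(-2145841/72) = -104148392935/72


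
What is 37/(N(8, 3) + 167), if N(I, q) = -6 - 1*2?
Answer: 37/159 ≈ 0.23270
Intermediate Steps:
N(I, q) = -8 (N(I, q) = -6 - 2 = -8)
37/(N(8, 3) + 167) = 37/(-8 + 167) = 37/159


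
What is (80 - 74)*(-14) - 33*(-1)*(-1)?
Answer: -117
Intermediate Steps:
(80 - 74)*(-14) - 33*(-1)*(-1) = 6*(-14) + 33*(-1) = -84 - 33 = -117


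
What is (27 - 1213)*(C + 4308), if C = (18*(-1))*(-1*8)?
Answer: -5280072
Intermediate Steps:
C = 144 (C = -18*(-8) = 144)
(27 - 1213)*(C + 4308) = (27 - 1213)*(144 + 4308) = -1186*4452 = -5280072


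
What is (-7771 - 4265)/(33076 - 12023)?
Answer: -12036/21053 ≈ -0.57170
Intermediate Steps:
(-7771 - 4265)/(33076 - 12023) = -12036/21053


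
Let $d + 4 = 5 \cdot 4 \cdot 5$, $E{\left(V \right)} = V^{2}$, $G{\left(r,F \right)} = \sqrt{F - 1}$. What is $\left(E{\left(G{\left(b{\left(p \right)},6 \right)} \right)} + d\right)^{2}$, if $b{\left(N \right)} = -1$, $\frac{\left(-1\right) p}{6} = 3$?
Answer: $10201$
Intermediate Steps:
$p = -18$ ($p = \left(-6\right) 3 = -18$)
$G{\left(r,F \right)} = \sqrt{-1 + F}$
$d = 96$ ($d = -4 + 5 \cdot 4 \cdot 5 = -4 + 20 \cdot 5 = -4 + 100 = 96$)
$\left(E{\left(G{\left(b{\left(p \right)},6 \right)} \right)} + d\right)^{2} = \left(\left(\sqrt{-1 + 6}\right)^{2} + 96\right)^{2} = \left(\left(\sqrt{5}\right)^{2} + 96\right)^{2} = \left(5 + 96\right)^{2} = 101^{2} = 10201$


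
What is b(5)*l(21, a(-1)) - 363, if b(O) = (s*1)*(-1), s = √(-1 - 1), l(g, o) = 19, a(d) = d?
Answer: -363 - 19*I*√2 ≈ -363.0 - 26.87*I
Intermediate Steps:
s = I*√2 (s = √(-2) = I*√2 ≈ 1.4142*I)
b(O) = -I*√2 (b(O) = ((I*√2)*1)*(-1) = (I*√2)*(-1) = -I*√2)
b(5)*l(21, a(-1)) - 363 = -I*√2*19 - 363 = -19*I*√2 - 363 = -363 - 19*I*√2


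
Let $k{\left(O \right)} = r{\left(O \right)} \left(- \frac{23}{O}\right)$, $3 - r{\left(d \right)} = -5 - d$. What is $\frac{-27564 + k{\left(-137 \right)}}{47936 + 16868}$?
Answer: $- \frac{3779235}{8878148} \approx -0.42568$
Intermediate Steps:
$r{\left(d \right)} = 8 + d$ ($r{\left(d \right)} = 3 - \left(-5 - d\right) = 3 + \left(5 + d\right) = 8 + d$)
$k{\left(O \right)} = - \frac{23 \left(8 + O\right)}{O}$ ($k{\left(O \right)} = \left(8 + O\right) \left(- \frac{23}{O}\right) = - \frac{23 \left(8 + O\right)}{O}$)
$\frac{-27564 + k{\left(-137 \right)}}{47936 + 16868} = \frac{-27564 - \left(23 + \frac{184}{-137}\right)}{47936 + 16868} = \frac{-27564 - \frac{2967}{137}}{64804} = \left(-27564 + \left(-23 + \frac{184}{137}\right)\right) \frac{1}{64804} = \left(-27564 - \frac{2967}{137}\right) \frac{1}{64804} = \left(- \frac{3779235}{137}\right) \frac{1}{64804} = - \frac{3779235}{8878148}$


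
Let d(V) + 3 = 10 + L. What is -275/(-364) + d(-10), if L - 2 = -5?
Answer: 1731/364 ≈ 4.7555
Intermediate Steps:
L = -3 (L = 2 - 5 = -3)
d(V) = 4 (d(V) = -3 + (10 - 3) = -3 + 7 = 4)
-275/(-364) + d(-10) = -275/(-364) + 4 = -275*(-1/364) + 4 = 275/364 + 4 = 1731/364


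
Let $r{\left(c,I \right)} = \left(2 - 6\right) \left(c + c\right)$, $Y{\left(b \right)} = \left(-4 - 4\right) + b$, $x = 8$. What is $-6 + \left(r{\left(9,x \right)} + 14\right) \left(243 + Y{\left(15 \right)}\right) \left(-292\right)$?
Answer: $4233994$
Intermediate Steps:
$Y{\left(b \right)} = -8 + b$
$r{\left(c,I \right)} = - 8 c$ ($r{\left(c,I \right)} = - 4 \cdot 2 c = - 8 c$)
$-6 + \left(r{\left(9,x \right)} + 14\right) \left(243 + Y{\left(15 \right)}\right) \left(-292\right) = -6 + \left(\left(-8\right) 9 + 14\right) \left(243 + \left(-8 + 15\right)\right) \left(-292\right) = -6 + \left(-72 + 14\right) \left(243 + 7\right) \left(-292\right) = -6 + \left(-58\right) 250 \left(-292\right) = -6 - -4234000 = -6 + 4234000 = 4233994$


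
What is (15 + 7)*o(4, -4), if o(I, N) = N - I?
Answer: -176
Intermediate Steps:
(15 + 7)*o(4, -4) = (15 + 7)*(-4 - 1*4) = 22*(-4 - 4) = 22*(-8) = -176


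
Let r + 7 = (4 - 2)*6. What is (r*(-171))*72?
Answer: -61560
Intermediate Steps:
r = 5 (r = -7 + (4 - 2)*6 = -7 + 2*6 = -7 + 12 = 5)
(r*(-171))*72 = (5*(-171))*72 = -855*72 = -61560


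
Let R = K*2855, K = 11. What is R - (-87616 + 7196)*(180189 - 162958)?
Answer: 1385748425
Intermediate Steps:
R = 31405 (R = 11*2855 = 31405)
R - (-87616 + 7196)*(180189 - 162958) = 31405 - (-87616 + 7196)*(180189 - 162958) = 31405 - (-80420)*17231 = 31405 - 1*(-1385717020) = 31405 + 1385717020 = 1385748425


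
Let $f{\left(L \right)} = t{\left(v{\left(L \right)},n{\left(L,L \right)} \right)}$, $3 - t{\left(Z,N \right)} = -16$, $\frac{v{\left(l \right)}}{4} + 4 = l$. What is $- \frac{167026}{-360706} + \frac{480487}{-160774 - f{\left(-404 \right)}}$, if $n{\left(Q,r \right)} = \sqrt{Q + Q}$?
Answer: $- \frac{73228966102}{28999499929} \approx -2.5252$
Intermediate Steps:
$n{\left(Q,r \right)} = \sqrt{2} \sqrt{Q}$ ($n{\left(Q,r \right)} = \sqrt{2 Q} = \sqrt{2} \sqrt{Q}$)
$v{\left(l \right)} = -16 + 4 l$
$t{\left(Z,N \right)} = 19$ ($t{\left(Z,N \right)} = 3 - -16 = 3 + 16 = 19$)
$f{\left(L \right)} = 19$
$- \frac{167026}{-360706} + \frac{480487}{-160774 - f{\left(-404 \right)}} = - \frac{167026}{-360706} + \frac{480487}{-160774 - 19} = \left(-167026\right) \left(- \frac{1}{360706}\right) + \frac{480487}{-160774 - 19} = \frac{83513}{180353} + \frac{480487}{-160793} = \frac{83513}{180353} + 480487 \left(- \frac{1}{160793}\right) = \frac{83513}{180353} - \frac{480487}{160793} = - \frac{73228966102}{28999499929}$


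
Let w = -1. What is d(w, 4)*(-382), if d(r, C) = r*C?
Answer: 1528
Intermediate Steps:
d(r, C) = C*r
d(w, 4)*(-382) = (4*(-1))*(-382) = -4*(-382) = 1528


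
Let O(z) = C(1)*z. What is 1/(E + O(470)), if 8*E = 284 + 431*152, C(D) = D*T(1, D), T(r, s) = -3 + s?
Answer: 2/14569 ≈ 0.00013728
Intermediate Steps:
C(D) = D*(-3 + D)
E = 16449/2 (E = (284 + 431*152)/8 = (284 + 65512)/8 = (⅛)*65796 = 16449/2 ≈ 8224.5)
O(z) = -2*z (O(z) = (1*(-3 + 1))*z = (1*(-2))*z = -2*z)
1/(E + O(470)) = 1/(16449/2 - 2*470) = 1/(16449/2 - 940) = 1/(14569/2) = 2/14569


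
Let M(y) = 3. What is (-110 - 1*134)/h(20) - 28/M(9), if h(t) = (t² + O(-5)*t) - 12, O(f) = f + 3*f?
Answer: 11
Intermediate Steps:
O(f) = 4*f
h(t) = -12 + t² - 20*t (h(t) = (t² + (4*(-5))*t) - 12 = (t² - 20*t) - 12 = -12 + t² - 20*t)
(-110 - 1*134)/h(20) - 28/M(9) = (-110 - 1*134)/(-12 + 20² - 20*20) - 28/3 = (-110 - 134)/(-12 + 400 - 400) - 28*⅓ = -244/(-12) - 28/3 = -244*(-1/12) - 28/3 = 61/3 - 28/3 = 11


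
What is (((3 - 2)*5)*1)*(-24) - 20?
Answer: -140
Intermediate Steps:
(((3 - 2)*5)*1)*(-24) - 20 = ((1*5)*1)*(-24) - 20 = (5*1)*(-24) - 20 = 5*(-24) - 20 = -120 - 20 = -140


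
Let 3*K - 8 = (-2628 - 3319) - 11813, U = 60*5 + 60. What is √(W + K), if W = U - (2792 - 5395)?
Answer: I*√26589/3 ≈ 54.354*I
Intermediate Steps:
U = 360 (U = 300 + 60 = 360)
W = 2963 (W = 360 - (2792 - 5395) = 360 - 1*(-2603) = 360 + 2603 = 2963)
K = -17752/3 (K = 8/3 + ((-2628 - 3319) - 11813)/3 = 8/3 + (-5947 - 11813)/3 = 8/3 + (⅓)*(-17760) = 8/3 - 5920 = -17752/3 ≈ -5917.3)
√(W + K) = √(2963 - 17752/3) = √(-8863/3) = I*√26589/3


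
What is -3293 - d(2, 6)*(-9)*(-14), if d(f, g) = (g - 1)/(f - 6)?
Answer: -6271/2 ≈ -3135.5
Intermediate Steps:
d(f, g) = (-1 + g)/(-6 + f)
-3293 - d(2, 6)*(-9)*(-14) = -3293 - ((-1 + 6)/(-6 + 2))*(-9)*(-14) = -3293 - (5/(-4))*(-9)*(-14) = -3293 - -¼*5*(-9)*(-14) = -3293 - (-5/4*(-9))*(-14) = -3293 - 45*(-14)/4 = -3293 - 1*(-315/2) = -3293 + 315/2 = -6271/2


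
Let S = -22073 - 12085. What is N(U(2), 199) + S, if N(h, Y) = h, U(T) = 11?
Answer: -34147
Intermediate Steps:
S = -34158
N(U(2), 199) + S = 11 - 34158 = -34147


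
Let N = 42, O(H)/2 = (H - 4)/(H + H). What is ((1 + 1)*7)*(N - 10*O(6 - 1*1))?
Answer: 560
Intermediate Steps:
O(H) = (-4 + H)/H (O(H) = 2*((H - 4)/(H + H)) = 2*((-4 + H)/((2*H))) = 2*((-4 + H)*(1/(2*H))) = 2*((-4 + H)/(2*H)) = (-4 + H)/H)
((1 + 1)*7)*(N - 10*O(6 - 1*1)) = ((1 + 1)*7)*(42 - 10*(-4 + (6 - 1*1))/(6 - 1*1)) = (2*7)*(42 - 10*(-4 + (6 - 1))/(6 - 1)) = 14*(42 - 10*(-4 + 5)/5) = 14*(42 - 2) = 14*40 = 560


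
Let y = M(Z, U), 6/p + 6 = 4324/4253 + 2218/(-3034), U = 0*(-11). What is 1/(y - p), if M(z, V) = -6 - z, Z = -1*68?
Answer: 36867875/2324519056 ≈ 0.015860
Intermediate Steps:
Z = -68
U = 0
p = -38710806/36867875 (p = 6/(-6 + (4324/4253 + 2218/(-3034))) = 6/(-6 + (4324*(1/4253) + 2218*(-1/3034))) = 6/(-6 + (4324/4253 - 1109/1517)) = 6/(-6 + 1842931/6451801) = 6/(-36867875/6451801) = 6*(-6451801/36867875) = -38710806/36867875 ≈ -1.0500)
y = 62 (y = -6 - 1*(-68) = -6 + 68 = 62)
1/(y - p) = 1/(62 - 1*(-38710806/36867875)) = 1/(62 + 38710806/36867875) = 1/(2324519056/36867875) = 36867875/2324519056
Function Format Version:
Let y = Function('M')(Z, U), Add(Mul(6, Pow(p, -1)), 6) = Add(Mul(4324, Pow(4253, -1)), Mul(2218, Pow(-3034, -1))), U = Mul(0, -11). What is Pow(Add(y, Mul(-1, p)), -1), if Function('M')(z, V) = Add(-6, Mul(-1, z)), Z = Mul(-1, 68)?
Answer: Rational(36867875, 2324519056) ≈ 0.015860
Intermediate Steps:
Z = -68
U = 0
p = Rational(-38710806, 36867875) (p = Mul(6, Pow(Add(-6, Add(Mul(4324, Pow(4253, -1)), Mul(2218, Pow(-3034, -1)))), -1)) = Mul(6, Pow(Add(-6, Add(Mul(4324, Rational(1, 4253)), Mul(2218, Rational(-1, 3034)))), -1)) = Mul(6, Pow(Add(-6, Add(Rational(4324, 4253), Rational(-1109, 1517))), -1)) = Mul(6, Pow(Add(-6, Rational(1842931, 6451801)), -1)) = Mul(6, Pow(Rational(-36867875, 6451801), -1)) = Mul(6, Rational(-6451801, 36867875)) = Rational(-38710806, 36867875) ≈ -1.0500)
y = 62 (y = Add(-6, Mul(-1, -68)) = Add(-6, 68) = 62)
Pow(Add(y, Mul(-1, p)), -1) = Pow(Add(62, Mul(-1, Rational(-38710806, 36867875))), -1) = Pow(Add(62, Rational(38710806, 36867875)), -1) = Pow(Rational(2324519056, 36867875), -1) = Rational(36867875, 2324519056)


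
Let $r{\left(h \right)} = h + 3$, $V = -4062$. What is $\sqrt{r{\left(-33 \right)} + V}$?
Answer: $2 i \sqrt{1023} \approx 63.969 i$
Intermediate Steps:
$r{\left(h \right)} = 3 + h$
$\sqrt{r{\left(-33 \right)} + V} = \sqrt{\left(3 - 33\right) - 4062} = \sqrt{-30 - 4062} = \sqrt{-4092} = 2 i \sqrt{1023}$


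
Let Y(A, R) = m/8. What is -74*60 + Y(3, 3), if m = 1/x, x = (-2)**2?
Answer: -142079/32 ≈ -4440.0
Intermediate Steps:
x = 4
m = 1/4 ≈ 0.25000
Y(A, R) = 1/32 (Y(A, R) = (1/4)/8 = (1/4)*(1/8) = 1/32)
-74*60 + Y(3, 3) = -74*60 + 1/32 = -4440 + 1/32 = -142079/32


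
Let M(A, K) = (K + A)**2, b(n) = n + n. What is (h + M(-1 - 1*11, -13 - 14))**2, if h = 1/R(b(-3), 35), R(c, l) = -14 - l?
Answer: 5554422784/2401 ≈ 2.3134e+6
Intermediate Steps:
b(n) = 2*n
M(A, K) = (A + K)**2
h = -1/49 (h = 1/(-14 - 1*35) = 1/(-14 - 35) = 1/(-49) = -1/49 ≈ -0.020408)
(h + M(-1 - 1*11, -13 - 14))**2 = (-1/49 + ((-1 - 1*11) + (-13 - 14))**2)**2 = (-1/49 + ((-1 - 11) - 27)**2)**2 = (-1/49 + (-12 - 27)**2)**2 = (-1/49 + (-39)**2)**2 = (-1/49 + 1521)**2 = (74528/49)**2 = 5554422784/2401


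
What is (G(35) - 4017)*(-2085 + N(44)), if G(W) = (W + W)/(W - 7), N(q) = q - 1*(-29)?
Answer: 8077174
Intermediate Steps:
N(q) = 29 + q (N(q) = q + 29 = 29 + q)
G(W) = 2*W/(-7 + W) (G(W) = (2*W)/(-7 + W) = 2*W/(-7 + W))
(G(35) - 4017)*(-2085 + N(44)) = (2*35/(-7 + 35) - 4017)*(-2085 + (29 + 44)) = (2*35/28 - 4017)*(-2085 + 73) = (2*35*(1/28) - 4017)*(-2012) = (5/2 - 4017)*(-2012) = -8029/2*(-2012) = 8077174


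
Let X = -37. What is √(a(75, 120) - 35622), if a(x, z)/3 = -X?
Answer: I*√35511 ≈ 188.44*I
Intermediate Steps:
a(x, z) = 111 (a(x, z) = 3*(-1*(-37)) = 3*37 = 111)
√(a(75, 120) - 35622) = √(111 - 35622) = √(-35511) = I*√35511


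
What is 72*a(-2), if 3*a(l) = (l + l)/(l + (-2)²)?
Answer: -48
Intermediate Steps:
a(l) = 2*l/(3*(4 + l)) (a(l) = ((l + l)/(l + (-2)²))/3 = ((2*l)/(l + 4))/3 = ((2*l)/(4 + l))/3 = (2*l/(4 + l))/3 = 2*l/(3*(4 + l)))
72*a(-2) = 72*((⅔)*(-2)/(4 - 2)) = 72*((⅔)*(-2)/2) = 72*((⅔)*(-2)*(½)) = 72*(-⅔) = -48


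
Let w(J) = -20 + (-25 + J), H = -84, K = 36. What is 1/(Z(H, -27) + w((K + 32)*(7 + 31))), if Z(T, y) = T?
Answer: 1/2455 ≈ 0.00040733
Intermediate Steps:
w(J) = -45 + J
1/(Z(H, -27) + w((K + 32)*(7 + 31))) = 1/(-84 + (-45 + (36 + 32)*(7 + 31))) = 1/(-84 + (-45 + 68*38)) = 1/(-84 + (-45 + 2584)) = 1/(-84 + 2539) = 1/2455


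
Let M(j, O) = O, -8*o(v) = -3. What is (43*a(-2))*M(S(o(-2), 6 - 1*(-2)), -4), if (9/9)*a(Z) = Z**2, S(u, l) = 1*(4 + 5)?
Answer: -688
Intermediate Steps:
o(v) = 3/8 (o(v) = -1/8*(-3) = 3/8)
S(u, l) = 9 (S(u, l) = 1*9 = 9)
a(Z) = Z**2
(43*a(-2))*M(S(o(-2), 6 - 1*(-2)), -4) = (43*(-2)**2)*(-4) = (43*4)*(-4) = 172*(-4) = -688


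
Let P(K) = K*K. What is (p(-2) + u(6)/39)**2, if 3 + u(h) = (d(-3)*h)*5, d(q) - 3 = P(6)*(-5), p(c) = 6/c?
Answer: 3276100/169 ≈ 19385.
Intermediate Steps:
P(K) = K**2
d(q) = -177 (d(q) = 3 + 6**2*(-5) = 3 + 36*(-5) = 3 - 180 = -177)
u(h) = -3 - 885*h (u(h) = -3 - 177*h*5 = -3 - 885*h)
(p(-2) + u(6)/39)**2 = (6/(-2) + (-3 - 885*6)/39)**2 = (6*(-1/2) + (-3 - 5310)*(1/39))**2 = (-3 - 5313*1/39)**2 = (-3 - 1771/13)**2 = (-1810/13)**2 = 3276100/169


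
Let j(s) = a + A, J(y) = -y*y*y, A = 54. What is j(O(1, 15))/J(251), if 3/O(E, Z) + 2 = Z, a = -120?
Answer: 66/15813251 ≈ 4.1737e-6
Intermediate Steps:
O(E, Z) = 3/(-2 + Z)
J(y) = -y**3 (J(y) = -y**2*y = -y**3)
j(s) = -66 (j(s) = -120 + 54 = -66)
j(O(1, 15))/J(251) = -66/((-1*251**3)) = -66/((-1*15813251)) = -66/(-15813251) = -66*(-1/15813251) = 66/15813251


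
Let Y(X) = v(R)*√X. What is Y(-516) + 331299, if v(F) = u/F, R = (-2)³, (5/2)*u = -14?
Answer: 331299 + 7*I*√129/5 ≈ 3.313e+5 + 15.901*I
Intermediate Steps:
u = -28/5 (u = (⅖)*(-14) = -28/5 ≈ -5.6000)
R = -8
v(F) = -28/(5*F)
Y(X) = 7*√X/10 (Y(X) = (-28/5/(-8))*√X = (-28/5*(-⅛))*√X = 7*√X/10)
Y(-516) + 331299 = 7*√(-516)/10 + 331299 = 7*(2*I*√129)/10 + 331299 = 7*I*√129/5 + 331299 = 331299 + 7*I*√129/5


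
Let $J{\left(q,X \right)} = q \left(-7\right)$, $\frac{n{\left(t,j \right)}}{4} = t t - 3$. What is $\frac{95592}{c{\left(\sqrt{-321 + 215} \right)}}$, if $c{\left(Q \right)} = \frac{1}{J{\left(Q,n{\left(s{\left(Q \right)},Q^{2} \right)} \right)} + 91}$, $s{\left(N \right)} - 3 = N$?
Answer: $8698872 - 669144 i \sqrt{106} \approx 8.6989 \cdot 10^{6} - 6.8893 \cdot 10^{6} i$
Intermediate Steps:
$s{\left(N \right)} = 3 + N$
$n{\left(t,j \right)} = -12 + 4 t^{2}$ ($n{\left(t,j \right)} = 4 \left(t t - 3\right) = 4 \left(t^{2} - 3\right) = 4 \left(-3 + t^{2}\right) = -12 + 4 t^{2}$)
$J{\left(q,X \right)} = - 7 q$
$c{\left(Q \right)} = \frac{1}{91 - 7 Q}$ ($c{\left(Q \right)} = \frac{1}{- 7 Q + 91} = \frac{1}{91 - 7 Q}$)
$\frac{95592}{c{\left(\sqrt{-321 + 215} \right)}} = \frac{95592}{\left(-1\right) \frac{1}{-91 + 7 \sqrt{-321 + 215}}} = \frac{95592}{\left(-1\right) \frac{1}{-91 + 7 \sqrt{-106}}} = \frac{95592}{\left(-1\right) \frac{1}{-91 + 7 i \sqrt{106}}} = 95592 \left(91 - 7 i \sqrt{106}\right) = 8698872 - 669144 i \sqrt{106}$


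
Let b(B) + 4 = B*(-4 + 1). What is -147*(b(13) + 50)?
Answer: -1029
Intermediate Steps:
b(B) = -4 - 3*B (b(B) = -4 + B*(-4 + 1) = -4 + B*(-3) = -4 - 3*B)
-147*(b(13) + 50) = -147*((-4 - 3*13) + 50) = -147*((-4 - 39) + 50) = -147*(-43 + 50) = -147*7 = -1029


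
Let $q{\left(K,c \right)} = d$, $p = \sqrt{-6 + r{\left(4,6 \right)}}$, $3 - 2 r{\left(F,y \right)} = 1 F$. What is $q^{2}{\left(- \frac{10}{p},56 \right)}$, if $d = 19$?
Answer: $361$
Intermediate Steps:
$r{\left(F,y \right)} = \frac{3}{2} - \frac{F}{2}$ ($r{\left(F,y \right)} = \frac{3}{2} - \frac{1 F}{2} = \frac{3}{2} - \frac{F}{2}$)
$p = \frac{i \sqrt{26}}{2}$ ($p = \sqrt{-6 + \left(\frac{3}{2} - 2\right)} = \sqrt{-6 - \frac{1}{2}} = \sqrt{- \frac{13}{2}} = \frac{i \sqrt{26}}{2} \approx 2.5495 i$)
$q{\left(K,c \right)} = 19$
$q^{2}{\left(- \frac{10}{p},56 \right)} = 19^{2} = 361$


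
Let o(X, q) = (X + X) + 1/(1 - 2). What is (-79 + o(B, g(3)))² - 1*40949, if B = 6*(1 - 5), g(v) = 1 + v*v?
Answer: -24565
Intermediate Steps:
g(v) = 1 + v²
B = -24 (B = 6*(-4) = -24)
o(X, q) = -1 + 2*X (o(X, q) = 2*X + 1/(-1) = 2*X - 1 = -1 + 2*X)
(-79 + o(B, g(3)))² - 1*40949 = (-79 + (-1 + 2*(-24)))² - 1*40949 = (-79 + (-1 - 48))² - 40949 = (-79 - 49)² - 40949 = (-128)² - 40949 = 16384 - 40949 = -24565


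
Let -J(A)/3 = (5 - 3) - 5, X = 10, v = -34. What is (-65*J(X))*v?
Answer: 19890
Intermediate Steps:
J(A) = 9 (J(A) = -3*((5 - 3) - 5) = -3*(2 - 5) = -3*(-3) = 9)
(-65*J(X))*v = -65*9*(-34) = -585*(-34) = 19890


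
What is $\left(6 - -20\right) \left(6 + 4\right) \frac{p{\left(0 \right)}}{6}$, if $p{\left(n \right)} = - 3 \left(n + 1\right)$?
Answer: $-130$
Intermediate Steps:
$p{\left(n \right)} = -3 - 3 n$ ($p{\left(n \right)} = - 3 \left(1 + n\right) = -3 - 3 n$)
$\left(6 - -20\right) \left(6 + 4\right) \frac{p{\left(0 \right)}}{6} = \left(6 - -20\right) \left(6 + 4\right) \frac{-3 - 0}{6} = \left(6 + 20\right) 10 \left(-3 + 0\right) \frac{1}{6} = 26 \cdot 10 \left(\left(-3\right) \frac{1}{6}\right) = 260 \left(- \frac{1}{2}\right) = -130$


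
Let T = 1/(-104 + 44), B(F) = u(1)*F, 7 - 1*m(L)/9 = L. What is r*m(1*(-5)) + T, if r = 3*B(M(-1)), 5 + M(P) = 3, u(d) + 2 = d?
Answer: 38879/60 ≈ 647.98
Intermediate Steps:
u(d) = -2 + d
M(P) = -2 (M(P) = -5 + 3 = -2)
m(L) = 63 - 9*L
B(F) = -F (B(F) = (-2 + 1)*F = -F)
r = 6 (r = 3*(-1*(-2)) = 3*2 = 6)
T = -1/60 (T = 1/(-60) = -1/60 ≈ -0.016667)
r*m(1*(-5)) + T = 6*(63 - 9*(-5)) - 1/60 = 6*(63 + 45) - 1/60 = 6*108 - 1/60 = 648 - 1/60 = 38879/60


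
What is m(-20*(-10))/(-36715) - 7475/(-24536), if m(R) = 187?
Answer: 269856393/900839240 ≈ 0.29956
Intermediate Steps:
m(-20*(-10))/(-36715) - 7475/(-24536) = 187/(-36715) - 7475/(-24536) = 187*(-1/36715) - 7475*(-1/24536) = -187/36715 + 7475/24536 = 269856393/900839240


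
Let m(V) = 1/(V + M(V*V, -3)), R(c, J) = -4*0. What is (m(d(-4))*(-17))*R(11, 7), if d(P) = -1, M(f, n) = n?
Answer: 0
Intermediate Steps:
R(c, J) = 0
m(V) = 1/(-3 + V) (m(V) = 1/(V - 3) = 1/(-3 + V))
(m(d(-4))*(-17))*R(11, 7) = (-17/(-3 - 1))*0 = (-17/(-4))*0 = -¼*(-17)*0 = (17/4)*0 = 0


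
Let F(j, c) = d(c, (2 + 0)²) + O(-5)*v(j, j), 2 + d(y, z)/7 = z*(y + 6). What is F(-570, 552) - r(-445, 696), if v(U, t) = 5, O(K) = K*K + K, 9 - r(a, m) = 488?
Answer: 16189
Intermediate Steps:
r(a, m) = -479 (r(a, m) = 9 - 1*488 = 9 - 488 = -479)
O(K) = K + K² (O(K) = K² + K = K + K²)
d(y, z) = -14 + 7*z*(6 + y) (d(y, z) = -14 + 7*(z*(y + 6)) = -14 + 7*(z*(6 + y)) = -14 + 7*z*(6 + y))
F(j, c) = 254 + 28*c (F(j, c) = (-14 + 42*(2 + 0)² + 7*c*(2 + 0)²) - 5*(1 - 5)*5 = (-14 + 42*2² + 7*c*2²) - 5*(-4)*5 = (-14 + 42*4 + 7*c*4) + 20*5 = (-14 + 168 + 28*c) + 100 = (154 + 28*c) + 100 = 254 + 28*c)
F(-570, 552) - r(-445, 696) = (254 + 28*552) - 1*(-479) = (254 + 15456) + 479 = 15710 + 479 = 16189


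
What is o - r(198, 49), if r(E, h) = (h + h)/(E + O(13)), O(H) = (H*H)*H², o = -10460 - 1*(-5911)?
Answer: -130824789/28759 ≈ -4549.0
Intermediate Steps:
o = -4549 (o = -10460 + 5911 = -4549)
O(H) = H⁴ (O(H) = H²*H² = H⁴)
r(E, h) = 2*h/(28561 + E) (r(E, h) = (h + h)/(E + 13⁴) = (2*h)/(E + 28561) = (2*h)/(28561 + E) = 2*h/(28561 + E))
o - r(198, 49) = -4549 - 2*49/(28561 + 198) = -4549 - 2*49/28759 = -4549 - 1*98/28759 = -4549 - 98/28759 = -130824789/28759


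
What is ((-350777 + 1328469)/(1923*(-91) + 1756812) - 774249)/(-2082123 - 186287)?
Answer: 1224720801239/3588214037790 ≈ 0.34132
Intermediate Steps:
((-350777 + 1328469)/(1923*(-91) + 1756812) - 774249)/(-2082123 - 186287) = (977692/(-174993 + 1756812) - 774249)/(-2268410) = (977692/1581819 - 774249)*(-1/2268410) = -1224720801239/1581819*(-1/2268410) = 1224720801239/3588214037790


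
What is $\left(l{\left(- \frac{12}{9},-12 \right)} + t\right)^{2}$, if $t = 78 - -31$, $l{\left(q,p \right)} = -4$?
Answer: $11025$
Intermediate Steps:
$t = 109$ ($t = 78 + 31 = 109$)
$\left(l{\left(- \frac{12}{9},-12 \right)} + t\right)^{2} = \left(-4 + 109\right)^{2} = 105^{2} = 11025$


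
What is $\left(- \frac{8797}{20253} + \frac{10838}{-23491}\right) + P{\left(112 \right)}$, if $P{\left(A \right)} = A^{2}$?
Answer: $\frac{5967547716971}{475763223} \approx 12543.0$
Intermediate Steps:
$\left(- \frac{8797}{20253} + \frac{10838}{-23491}\right) + P{\left(112 \right)} = \left(- \frac{8797}{20253} + \frac{10838}{-23491}\right) + 112^{2} = \left(\left(-8797\right) \frac{1}{20253} + 10838 \left(- \frac{1}{23491}\right)\right) + 12544 = \left(- \frac{8797}{20253} - \frac{10838}{23491}\right) + 12544 = - \frac{426152341}{475763223} + 12544 = \frac{5967547716971}{475763223}$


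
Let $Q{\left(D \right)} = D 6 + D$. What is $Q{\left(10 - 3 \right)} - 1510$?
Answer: $-1461$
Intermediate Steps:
$Q{\left(D \right)} = 7 D$ ($Q{\left(D \right)} = 6 D + D = 7 D$)
$Q{\left(10 - 3 \right)} - 1510 = 7 \left(10 - 3\right) - 1510 = 7 \cdot 7 - 1510 = 49 - 1510 = -1461$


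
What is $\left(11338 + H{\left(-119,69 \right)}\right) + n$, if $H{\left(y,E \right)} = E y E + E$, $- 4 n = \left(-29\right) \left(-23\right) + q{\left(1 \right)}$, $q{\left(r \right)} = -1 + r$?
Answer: $- \frac{2221275}{4} \approx -5.5532 \cdot 10^{5}$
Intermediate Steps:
$n = - \frac{667}{4}$ ($n = - \frac{\left(-29\right) \left(-23\right) + \left(-1 + 1\right)}{4} = - \frac{667 + 0}{4} = \left(- \frac{1}{4}\right) 667 = - \frac{667}{4} \approx -166.75$)
$H{\left(y,E \right)} = E + y E^{2}$ ($H{\left(y,E \right)} = y E^{2} + E = E + y E^{2}$)
$\left(11338 + H{\left(-119,69 \right)}\right) + n = \left(11338 + 69 \left(1 + 69 \left(-119\right)\right)\right) - \frac{667}{4} = \left(11338 + 69 \left(1 - 8211\right)\right) - \frac{667}{4} = \left(11338 + 69 \left(-8210\right)\right) - \frac{667}{4} = \left(11338 - 566490\right) - \frac{667}{4} = -555152 - \frac{667}{4} = - \frac{2221275}{4}$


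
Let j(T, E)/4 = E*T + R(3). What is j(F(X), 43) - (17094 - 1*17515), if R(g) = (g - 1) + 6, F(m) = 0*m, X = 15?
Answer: 453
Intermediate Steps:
F(m) = 0
R(g) = 5 + g (R(g) = (-1 + g) + 6 = 5 + g)
j(T, E) = 32 + 4*E*T (j(T, E) = 4*(E*T + (5 + 3)) = 4*(E*T + 8) = 4*(8 + E*T) = 32 + 4*E*T)
j(F(X), 43) - (17094 - 1*17515) = (32 + 4*43*0) - (17094 - 1*17515) = (32 + 0) - (17094 - 17515) = 32 - 1*(-421) = 32 + 421 = 453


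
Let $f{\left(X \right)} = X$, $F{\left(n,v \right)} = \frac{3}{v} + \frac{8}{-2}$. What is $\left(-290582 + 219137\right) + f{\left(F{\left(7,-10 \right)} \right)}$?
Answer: $- \frac{714493}{10} \approx -71449.0$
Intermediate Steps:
$F{\left(n,v \right)} = -4 + \frac{3}{v}$ ($F{\left(n,v \right)} = \frac{3}{v} + 8 \left(- \frac{1}{2}\right) = \frac{3}{v} - 4 = -4 + \frac{3}{v}$)
$\left(-290582 + 219137\right) + f{\left(F{\left(7,-10 \right)} \right)} = \left(-290582 + 219137\right) - \left(4 - \frac{3}{-10}\right) = -71445 + \left(-4 + 3 \left(- \frac{1}{10}\right)\right) = -71445 - \frac{43}{10} = - \frac{714493}{10}$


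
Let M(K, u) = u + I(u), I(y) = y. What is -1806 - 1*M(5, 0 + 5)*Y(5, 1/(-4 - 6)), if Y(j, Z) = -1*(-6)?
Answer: -1866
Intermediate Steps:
Y(j, Z) = 6
M(K, u) = 2*u (M(K, u) = u + u = 2*u)
-1806 - 1*M(5, 0 + 5)*Y(5, 1/(-4 - 6)) = -1806 - 1*(2*(0 + 5))*6 = -1806 - 1*(2*5)*6 = -1806 - 1*10*6 = -1806 - 10*6 = -1806 - 1*60 = -1806 - 60 = -1866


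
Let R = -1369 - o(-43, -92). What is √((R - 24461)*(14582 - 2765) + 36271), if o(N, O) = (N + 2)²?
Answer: 4*I*√20316326 ≈ 18029.0*I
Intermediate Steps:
o(N, O) = (2 + N)²
R = -3050 (R = -1369 - (2 - 43)² = -1369 - 1*(-41)² = -1369 - 1*1681 = -1369 - 1681 = -3050)
√((R - 24461)*(14582 - 2765) + 36271) = √((-3050 - 24461)*(14582 - 2765) + 36271) = √(-27511*11817 + 36271) = √(-325097487 + 36271) = √(-325061216) = 4*I*√20316326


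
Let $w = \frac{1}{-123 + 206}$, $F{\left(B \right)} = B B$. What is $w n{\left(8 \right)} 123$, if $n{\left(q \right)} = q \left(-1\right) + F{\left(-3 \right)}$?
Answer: $\frac{123}{83} \approx 1.4819$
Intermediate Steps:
$F{\left(B \right)} = B^{2}$
$n{\left(q \right)} = 9 - q$ ($n{\left(q \right)} = q \left(-1\right) + \left(-3\right)^{2} = - q + 9 = 9 - q$)
$w = \frac{1}{83} \approx 0.012048$
$w n{\left(8 \right)} 123 = \frac{9 - 8}{83} \cdot 123 = \frac{1}{83} \cdot 1 \cdot 123 = \frac{1}{83} \cdot 123 = \frac{123}{83}$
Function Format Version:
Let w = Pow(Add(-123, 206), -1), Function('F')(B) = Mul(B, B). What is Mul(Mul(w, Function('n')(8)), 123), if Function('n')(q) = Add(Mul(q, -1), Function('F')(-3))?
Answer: Rational(123, 83) ≈ 1.4819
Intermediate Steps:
Function('F')(B) = Pow(B, 2)
Function('n')(q) = Add(9, Mul(-1, q)) (Function('n')(q) = Add(Mul(q, -1), Pow(-3, 2)) = Add(Mul(-1, q), 9) = Add(9, Mul(-1, q)))
w = Rational(1, 83) (w = Pow(83, -1) = Rational(1, 83) ≈ 0.012048)
Mul(Mul(w, Function('n')(8)), 123) = Mul(Mul(Rational(1, 83), Add(9, Mul(-1, 8))), 123) = Mul(Mul(Rational(1, 83), Add(9, -8)), 123) = Mul(Mul(Rational(1, 83), 1), 123) = Mul(Rational(1, 83), 123) = Rational(123, 83)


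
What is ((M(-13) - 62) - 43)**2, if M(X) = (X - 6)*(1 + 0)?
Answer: 15376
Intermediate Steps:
M(X) = -6 + X (M(X) = (-6 + X)*1 = -6 + X)
((M(-13) - 62) - 43)**2 = (((-6 - 13) - 62) - 43)**2 = ((-19 - 62) - 43)**2 = (-81 - 43)**2 = (-124)**2 = 15376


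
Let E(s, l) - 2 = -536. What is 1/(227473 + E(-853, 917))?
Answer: 1/226939 ≈ 4.4065e-6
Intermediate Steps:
E(s, l) = -534 (E(s, l) = 2 - 536 = -534)
1/(227473 + E(-853, 917)) = 1/(227473 - 534) = 1/226939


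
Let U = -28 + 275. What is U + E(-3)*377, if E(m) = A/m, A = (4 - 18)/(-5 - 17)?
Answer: 5512/33 ≈ 167.03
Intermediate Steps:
A = 7/11 (A = -14/(-22) = -14*(-1/22) = 7/11 ≈ 0.63636)
U = 247
E(m) = 7/(11*m)
U + E(-3)*377 = 247 + ((7/11)/(-3))*377 = 247 + ((7/11)*(-⅓))*377 = 247 - 7/33*377 = 247 - 2639/33 = 5512/33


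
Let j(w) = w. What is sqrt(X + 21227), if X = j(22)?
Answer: 3*sqrt(2361) ≈ 145.77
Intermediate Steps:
X = 22
sqrt(X + 21227) = sqrt(22 + 21227) = sqrt(21249) = 3*sqrt(2361)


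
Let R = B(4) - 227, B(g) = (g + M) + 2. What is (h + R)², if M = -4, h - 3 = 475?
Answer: 64009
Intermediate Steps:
h = 478 (h = 3 + 475 = 478)
B(g) = -2 + g (B(g) = (g - 4) + 2 = (-4 + g) + 2 = -2 + g)
R = -225 (R = (-2 + 4) - 227 = 2 - 227 = -225)
(h + R)² = (478 - 225)² = 253² = 64009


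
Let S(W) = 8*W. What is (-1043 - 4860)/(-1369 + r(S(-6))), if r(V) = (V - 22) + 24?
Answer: 5903/1415 ≈ 4.1717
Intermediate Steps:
r(V) = 2 + V (r(V) = (-22 + V) + 24 = 2 + V)
(-1043 - 4860)/(-1369 + r(S(-6))) = (-1043 - 4860)/(-1369 + (2 + 8*(-6))) = -5903/(-1369 + (2 - 48)) = -5903/(-1369 - 46) = -5903/(-1415) = -5903*(-1/1415) = 5903/1415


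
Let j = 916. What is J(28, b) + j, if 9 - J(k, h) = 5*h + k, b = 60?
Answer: 597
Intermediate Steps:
J(k, h) = 9 - k - 5*h (J(k, h) = 9 - (5*h + k) = 9 - (k + 5*h) = 9 + (-k - 5*h) = 9 - k - 5*h)
J(28, b) + j = (9 - 1*28 - 5*60) + 916 = (9 - 28 - 300) + 916 = -319 + 916 = 597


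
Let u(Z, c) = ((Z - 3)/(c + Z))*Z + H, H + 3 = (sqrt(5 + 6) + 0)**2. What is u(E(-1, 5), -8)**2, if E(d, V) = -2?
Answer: 49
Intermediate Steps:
H = 8 (H = -3 + (sqrt(5 + 6) + 0)**2 = -3 + (sqrt(11) + 0)**2 = -3 + (sqrt(11))**2 = -3 + 11 = 8)
u(Z, c) = 8 + Z*(-3 + Z)/(Z + c) (u(Z, c) = ((Z - 3)/(c + Z))*Z + 8 = ((-3 + Z)/(Z + c))*Z + 8 = Z*(-3 + Z)/(Z + c) + 8 = 8 + Z*(-3 + Z)/(Z + c))
u(E(-1, 5), -8)**2 = (((-2)**2 + 5*(-2) + 8*(-8))/(-2 - 8))**2 = ((4 - 10 - 64)/(-10))**2 = (-1/10*(-70))**2 = 7**2 = 49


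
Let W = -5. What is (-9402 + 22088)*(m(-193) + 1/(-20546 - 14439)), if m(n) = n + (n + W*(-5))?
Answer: -160218927996/34985 ≈ -4.5796e+6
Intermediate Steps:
m(n) = 25 + 2*n (m(n) = n + (n - 5*(-5)) = n + (n + 25) = n + (25 + n) = 25 + 2*n)
(-9402 + 22088)*(m(-193) + 1/(-20546 - 14439)) = (-9402 + 22088)*((25 + 2*(-193)) + 1/(-20546 - 14439)) = 12686*((25 - 386) + 1/(-34985)) = 12686*(-361 - 1/34985) = 12686*(-12629586/34985) = -160218927996/34985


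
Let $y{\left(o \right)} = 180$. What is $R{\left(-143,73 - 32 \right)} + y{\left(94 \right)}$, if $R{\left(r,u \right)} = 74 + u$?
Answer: $295$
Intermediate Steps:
$R{\left(-143,73 - 32 \right)} + y{\left(94 \right)} = \left(74 + \left(73 - 32\right)\right) + 180 = \left(74 + 41\right) + 180 = 115 + 180 = 295$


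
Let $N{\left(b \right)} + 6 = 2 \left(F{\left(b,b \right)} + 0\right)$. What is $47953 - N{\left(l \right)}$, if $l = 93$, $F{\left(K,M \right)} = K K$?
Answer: $30661$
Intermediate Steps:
$F{\left(K,M \right)} = K^{2}$
$N{\left(b \right)} = -6 + 2 b^{2}$ ($N{\left(b \right)} = -6 + 2 \left(b^{2} + 0\right) = -6 + 2 b^{2}$)
$47953 - N{\left(l \right)} = 47953 - \left(-6 + 2 \cdot 93^{2}\right) = 47953 - \left(-6 + 2 \cdot 8649\right) = 47953 - \left(-6 + 17298\right) = 47953 - 17292 = 30661$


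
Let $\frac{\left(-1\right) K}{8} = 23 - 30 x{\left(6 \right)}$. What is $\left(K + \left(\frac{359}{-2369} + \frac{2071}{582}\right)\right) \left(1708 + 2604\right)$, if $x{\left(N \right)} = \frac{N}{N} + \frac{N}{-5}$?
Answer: $- \frac{679516426820}{689379} \approx -9.8569 \cdot 10^{5}$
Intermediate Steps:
$x{\left(N \right)} = 1 - \frac{N}{5}$ ($x{\left(N \right)} = 1 + N \left(- \frac{1}{5}\right) = 1 - \frac{N}{5}$)
$K = -232$ ($K = - 8 \left(23 - 30 \left(1 - \frac{6}{5}\right)\right) = - 8 \left(23 - -6\right) = - 8 \left(23 + 6\right) = \left(-8\right) 29 = -232$)
$\left(K + \left(\frac{359}{-2369} + \frac{2071}{582}\right)\right) \left(1708 + 2604\right) = \left(-232 + \left(\frac{359}{-2369} + \frac{2071}{582}\right)\right) \left(1708 + 2604\right) = \left(-232 + \left(359 \left(- \frac{1}{2369}\right) + 2071 \cdot \frac{1}{582}\right)\right) 4312 = \left(-232 + \left(- \frac{359}{2369} + \frac{2071}{582}\right)\right) 4312 = \left(-232 + \frac{4697261}{1378758}\right) 4312 = \left(- \frac{315174595}{1378758}\right) 4312 = - \frac{679516426820}{689379}$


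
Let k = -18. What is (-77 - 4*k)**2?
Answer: 25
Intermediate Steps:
(-77 - 4*k)**2 = (-77 - 4*(-18))**2 = (-77 + 72)**2 = (-5)**2 = 25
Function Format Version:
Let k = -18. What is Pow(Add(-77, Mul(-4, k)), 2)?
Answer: 25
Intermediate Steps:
Pow(Add(-77, Mul(-4, k)), 2) = Pow(Add(-77, Mul(-4, -18)), 2) = Pow(Add(-77, 72), 2) = Pow(-5, 2) = 25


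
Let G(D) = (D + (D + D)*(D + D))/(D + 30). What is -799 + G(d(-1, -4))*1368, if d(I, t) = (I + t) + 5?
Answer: -799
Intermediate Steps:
d(I, t) = 5 + I + t
G(D) = (D + 4*D²)/(30 + D) (G(D) = (D + (2*D)*(2*D))/(30 + D) = (D + 4*D²)/(30 + D))
-799 + G(d(-1, -4))*1368 = -799 + ((5 - 1 - 4)*(1 + 4*(5 - 1 - 4))/(30 + (5 - 1 - 4)))*1368 = -799 + (0*(1 + 4*0)/(30 + 0))*1368 = -799 + (0*(1 + 0)/30)*1368 = -799 + (0*(1/30)*1)*1368 = -799 + 0*1368 = -799 + 0 = -799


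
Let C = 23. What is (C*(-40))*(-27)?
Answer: 24840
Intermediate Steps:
(C*(-40))*(-27) = (23*(-40))*(-27) = -920*(-27) = 24840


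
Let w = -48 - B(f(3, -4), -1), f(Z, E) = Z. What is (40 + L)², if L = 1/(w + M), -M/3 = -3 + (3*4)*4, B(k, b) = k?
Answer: 55338721/34596 ≈ 1599.6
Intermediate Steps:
w = -51 (w = -48 - 1*3 = -48 - 3 = -51)
M = -135 (M = -3*(-3 + (3*4)*4) = -3*(-3 + 12*4) = -3*(-3 + 48) = -3*45 = -135)
L = -1/186 (L = 1/(-51 - 135) = 1/(-186) = -1/186 ≈ -0.0053763)
(40 + L)² = (40 - 1/186)² = (7439/186)² = 55338721/34596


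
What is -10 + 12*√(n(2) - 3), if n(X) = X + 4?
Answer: -10 + 12*√3 ≈ 10.785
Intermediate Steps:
n(X) = 4 + X
-10 + 12*√(n(2) - 3) = -10 + 12*√((4 + 2) - 3) = -10 + 12*√(6 - 3) = -10 + 12*√3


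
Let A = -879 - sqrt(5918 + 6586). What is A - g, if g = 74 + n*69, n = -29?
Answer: 1048 - 2*sqrt(3126) ≈ 936.18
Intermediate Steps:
A = -879 - 2*sqrt(3126) (A = -879 - sqrt(12504) = -879 - 2*sqrt(3126) ≈ -990.82)
g = -1927 (g = 74 - 29*69 = 74 - 2001 = -1927)
A - g = (-879 - 2*sqrt(3126)) - 1*(-1927) = (-879 - 2*sqrt(3126)) + 1927 = 1048 - 2*sqrt(3126)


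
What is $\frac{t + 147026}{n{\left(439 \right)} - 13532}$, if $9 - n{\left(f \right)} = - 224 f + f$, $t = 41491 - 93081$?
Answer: $\frac{47718}{42187} \approx 1.1311$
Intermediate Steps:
$t = -51590$ ($t = 41491 - 93081 = -51590$)
$n{\left(f \right)} = 9 + 223 f$ ($n{\left(f \right)} = 9 - \left(- 224 f + f\right) = 9 - - 223 f = 9 + 223 f$)
$\frac{t + 147026}{n{\left(439 \right)} - 13532} = \frac{-51590 + 147026}{\left(9 + 223 \cdot 439\right) - 13532} = \frac{95436}{\left(9 + 97897\right) - 13532} = \frac{95436}{97906 - 13532} = \frac{95436}{84374} = 95436 \cdot \frac{1}{84374} = \frac{47718}{42187}$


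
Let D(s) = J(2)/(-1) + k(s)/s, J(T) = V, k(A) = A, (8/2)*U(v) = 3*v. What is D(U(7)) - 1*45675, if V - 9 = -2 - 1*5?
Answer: -45676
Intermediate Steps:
U(v) = 3*v/4 (U(v) = (3*v)/4 = 3*v/4)
V = 2 (V = 9 + (-2 - 1*5) = 9 + (-2 - 5) = 9 - 7 = 2)
J(T) = 2
D(s) = -1 (D(s) = 2/(-1) + s/s = 2*(-1) + 1 = -2 + 1 = -1)
D(U(7)) - 1*45675 = -1 - 1*45675 = -1 - 45675 = -45676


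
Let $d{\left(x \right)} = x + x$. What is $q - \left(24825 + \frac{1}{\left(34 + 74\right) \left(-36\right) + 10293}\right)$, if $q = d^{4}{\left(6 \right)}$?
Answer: $- \frac{26190046}{6405} \approx -4089.0$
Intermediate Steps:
$d{\left(x \right)} = 2 x$
$q = 20736$ ($q = \left(2 \cdot 6\right)^{4} = 12^{4} = 20736$)
$q - \left(24825 + \frac{1}{\left(34 + 74\right) \left(-36\right) + 10293}\right) = 20736 - \left(24825 + \frac{1}{\left(34 + 74\right) \left(-36\right) + 10293}\right) = 20736 - \left(24825 + \frac{1}{108 \left(-36\right) + 10293}\right) = 20736 - \left(24825 + \frac{1}{-3888 + 10293}\right) = 20736 - \left(24825 + \frac{1}{6405}\right) = 20736 - \frac{159004126}{6405} = - \frac{26190046}{6405}$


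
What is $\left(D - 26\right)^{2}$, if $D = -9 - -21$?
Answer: $196$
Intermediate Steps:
$D = 12$ ($D = -9 + 21 = 12$)
$\left(D - 26\right)^{2} = \left(12 - 26\right)^{2} = \left(-14\right)^{2} = 196$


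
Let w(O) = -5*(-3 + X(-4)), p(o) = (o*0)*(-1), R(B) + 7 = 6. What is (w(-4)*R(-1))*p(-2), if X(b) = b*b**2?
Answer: 0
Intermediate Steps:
R(B) = -1 (R(B) = -7 + 6 = -1)
p(o) = 0 (p(o) = 0*(-1) = 0)
X(b) = b**3
w(O) = 335 (w(O) = -5*(-3 + (-4)**3) = -5*(-3 - 64) = -5*(-67) = 335)
(w(-4)*R(-1))*p(-2) = (335*(-1))*0 = -335*0 = 0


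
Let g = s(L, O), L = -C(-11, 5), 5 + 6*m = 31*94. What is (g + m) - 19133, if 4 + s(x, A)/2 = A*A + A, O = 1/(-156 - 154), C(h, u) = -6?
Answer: -1344643676/72075 ≈ -18656.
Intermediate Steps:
O = -1/310 (O = 1/(-310) = -1/310 ≈ -0.0032258)
m = 2909/6 (m = -⅚ + (31*94)/6 = -⅚ + (⅙)*2914 = -⅚ + 1457/3 = 2909/6 ≈ 484.83)
L = 6 (L = -1*(-6) = 6)
s(x, A) = -8 + 2*A + 2*A² (s(x, A) = -8 + 2*(A*A + A) = -8 + 2*(A² + A) = -8 + 2*(A + A²) = -8 + (2*A + 2*A²) = -8 + 2*A + 2*A²)
g = -384709/48050 (g = -8 + 2*(-1/310) + 2*(-1/310)² = -8 - 1/155 + 2*(1/96100) = -8 - 1/155 + 1/48050 = -384709/48050 ≈ -8.0064)
(g + m) - 19133 = (-384709/48050 + 2909/6) - 19133 = 34367299/72075 - 19133 = -1344643676/72075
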